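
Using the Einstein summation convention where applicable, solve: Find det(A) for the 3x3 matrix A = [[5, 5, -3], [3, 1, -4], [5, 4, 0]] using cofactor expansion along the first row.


Expanding along the first row, det(A) = a11*M_11 - a12*M_12 + a13*M_13, where M_1j is the (1,j) minor.
Minor M_11 = 1*0 - -4*4 = 16
Minor M_12 = 3*0 - -4*5 = 20
Minor M_13 = 3*4 - 1*5 = 7
det = 5*(16) - 5*(20) + -3*(7)
    = 80 - 100 + -21
    = -41

-41


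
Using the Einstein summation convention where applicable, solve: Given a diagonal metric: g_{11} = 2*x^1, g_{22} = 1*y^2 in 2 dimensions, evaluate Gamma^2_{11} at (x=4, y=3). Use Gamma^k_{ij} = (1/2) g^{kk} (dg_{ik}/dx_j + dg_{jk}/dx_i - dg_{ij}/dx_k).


For a diagonal metric, Gamma^k_{ij} = (1/2) g^{kk} (dg_{ik}/dx_j + dg_{jk}/dx_i - dg_{ij}/dx_k).
The metric is diagonal, so g_{ab} = 0 for a != b.
At the given point: g_{11} = 8, g_{22} = 9
g^{22} = 1/9
dg_{12}/dx_1 = 0 (off-diagonal)
dg_{12}/dx_1 = 0 (off-diagonal)
dg_{11}/dx_2 = dg_{11}/dx_2 = 0
Numerator = 0 + 0 - 0 = 0
Gamma^2_{11} = 0 / (2 * 9) = 0

0


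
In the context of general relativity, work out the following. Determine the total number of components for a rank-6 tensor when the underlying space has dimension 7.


The number of components of a rank-r tensor in d dimensions is d^r.
Here d = 7 and r = 6.
7^6 = 117649

117649


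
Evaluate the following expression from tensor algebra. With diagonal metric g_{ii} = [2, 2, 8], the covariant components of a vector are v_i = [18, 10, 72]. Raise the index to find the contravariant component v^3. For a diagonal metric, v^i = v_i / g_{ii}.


To raise an index with a diagonal metric: v^i = v_i / g_{ii}.
For index 3: v_3 = 72, g_{33} = 8
v^3 = 72 / 8 = 9

9


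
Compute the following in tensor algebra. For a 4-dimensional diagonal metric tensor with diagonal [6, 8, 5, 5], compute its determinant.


For a diagonal metric, the determinant is the product of diagonal entries.
Diagonal entries: 6, 8, 5, 5
det(g) = 6 * 8 * 5 * 5 = 1200

1200


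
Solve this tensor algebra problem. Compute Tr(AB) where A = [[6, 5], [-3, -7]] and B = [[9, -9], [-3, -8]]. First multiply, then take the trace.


Tr(AB) = sum_i (AB)_{ii} where (AB)_{ii} = sum_k A_{ik} B_{ki}.
(AB)_{11} = 6*9 + 5*-3 = 39
(AB)_{22} = -3*-9 + -7*-8 = 83
Tr(AB) = 39 + 83 = 122

122


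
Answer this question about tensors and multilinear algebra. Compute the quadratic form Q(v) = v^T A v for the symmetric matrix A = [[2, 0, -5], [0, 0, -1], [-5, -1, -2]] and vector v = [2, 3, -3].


First compute Av:
(Av)_1 = 2*2 + 0*3 + -5*-3 = 19
(Av)_2 = 0*2 + 0*3 + -1*-3 = 3
(Av)_3 = -5*2 + -1*3 + -2*-3 = -7
Av = [19, 3, -7]
Then v^T (Av) = 2*19 + 3*3 + -3*-7
= 38 + 9 + 21 = 68

68


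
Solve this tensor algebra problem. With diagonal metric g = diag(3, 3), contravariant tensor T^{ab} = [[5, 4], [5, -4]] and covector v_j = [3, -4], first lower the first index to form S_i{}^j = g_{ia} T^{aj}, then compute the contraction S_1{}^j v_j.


Step 1: lower the first index. For a diagonal metric, g_{ia} T^{aj} = g_{ii} T^{ij} (no sum on i).
g_{11} = 3
S_1{}^1 = 3 * T^{11} = 3 * 5 = 15
S_1{}^2 = 3 * T^{12} = 3 * 4 = 12
Step 2: contract S_1{}^j with v_j.
S_1{}^1 * v_1 = 15 * 3 = 45
S_1{}^2 * v_2 = 12 * -4 = -48
Result = 45 + -48 = -3

-3


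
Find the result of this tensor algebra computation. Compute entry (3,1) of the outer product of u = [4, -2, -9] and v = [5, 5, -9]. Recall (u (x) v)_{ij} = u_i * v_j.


The outer product entry T_{ij} = u_i * v_j.
We need i=3, j=1.
u_3 = -9, v_1 = 5
T_{3,1} = -9 * 5 = -45

-45


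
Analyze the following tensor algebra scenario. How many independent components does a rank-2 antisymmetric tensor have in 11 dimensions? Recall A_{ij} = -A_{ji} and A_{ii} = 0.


An antisymmetric rank-2 tensor satisfies A_{ij} = -A_{ji}, so diagonal entries are zero.
The independent components are the upper-triangular entries: C(n, 2) = n(n-1)/2.
n = 11
C(11, 2) = 11 * 10 / 2 = 110 / 2 = 55

55


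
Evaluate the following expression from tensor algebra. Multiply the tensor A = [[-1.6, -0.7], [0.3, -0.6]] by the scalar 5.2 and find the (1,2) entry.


Scalar multiplication: (cA)_{ij} = c * A_{ij}.
c = 5.2
A_{12} = -0.7
(cA)_{12} = 5.2 * -0.7 = -3.64

-3.64


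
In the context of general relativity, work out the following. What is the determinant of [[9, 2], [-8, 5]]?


For a 2x2 matrix [[a, b], [c, d]], det = a*d - b*c.
a = 9, b = 2, c = -8, d = 5
a*d = 9 * 5 = 45
b*c = 2 * -8 = -16
det = 45 - -16 = 61

61


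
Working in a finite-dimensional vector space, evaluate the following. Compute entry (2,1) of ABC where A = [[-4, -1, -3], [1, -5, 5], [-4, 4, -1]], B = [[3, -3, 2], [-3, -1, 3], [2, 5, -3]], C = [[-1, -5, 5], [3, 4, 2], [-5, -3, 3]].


(ABC)_{21} = sum_m (AB)_{2m} C_{m1}. First compute row 2 of AB.
(AB)_{21} = 1*3 + -5*-3 + 5*2 = 28
(AB)_{22} = 1*-3 + -5*-1 + 5*5 = 27
(AB)_{23} = 1*2 + -5*3 + 5*-3 = -28
Now contract with column 1 of C:
(AB)_{21} * C_{11} = 28 * -1 = -28
(AB)_{22} * C_{21} = 27 * 3 = 81
(AB)_{23} * C_{31} = -28 * -5 = 140
(ABC)_{21} = -28 + 81 + 140 = 193

193


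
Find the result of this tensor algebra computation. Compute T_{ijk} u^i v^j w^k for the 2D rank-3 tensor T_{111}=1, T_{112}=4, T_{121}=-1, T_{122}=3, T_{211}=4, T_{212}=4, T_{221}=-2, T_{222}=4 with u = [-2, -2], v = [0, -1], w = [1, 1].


S = sum over i,j,k of T_{ijk} u_i v_j w_k. Expanding all 8 terms:
T_{111}*u_1*v_1*w_1 = 1*-2*0*1 = 0  (running total: 0)
T_{112}*u_1*v_1*w_2 = 4*-2*0*1 = 0  (running total: 0)
T_{121}*u_1*v_2*w_1 = -1*-2*-1*1 = -2  (running total: -2)
T_{122}*u_1*v_2*w_2 = 3*-2*-1*1 = 6  (running total: 4)
T_{211}*u_2*v_1*w_1 = 4*-2*0*1 = 0  (running total: 4)
T_{212}*u_2*v_1*w_2 = 4*-2*0*1 = 0  (running total: 4)
T_{221}*u_2*v_2*w_1 = -2*-2*-1*1 = -4  (running total: 0)
T_{222}*u_2*v_2*w_2 = 4*-2*-1*1 = 8  (running total: 8)
S = 8

8


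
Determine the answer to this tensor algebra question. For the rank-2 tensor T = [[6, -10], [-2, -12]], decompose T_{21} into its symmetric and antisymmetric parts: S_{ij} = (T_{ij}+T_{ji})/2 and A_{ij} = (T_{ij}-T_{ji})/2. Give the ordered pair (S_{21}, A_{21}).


T_{21} = -2
T_{12} = -10
S_{21} = (-2 + -10)/2 = -12/2 = -6
A_{21} = (-2 - -10)/2 = 8/2 = 4
Check: S + A = -6 + 4 = -2 = T_{21}.

(-6, 4)


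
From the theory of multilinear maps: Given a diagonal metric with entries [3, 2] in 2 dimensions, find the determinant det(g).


For a diagonal metric, the determinant is the product of diagonal entries.
Diagonal entries: 3, 2
det(g) = 3 * 2 = 6

6


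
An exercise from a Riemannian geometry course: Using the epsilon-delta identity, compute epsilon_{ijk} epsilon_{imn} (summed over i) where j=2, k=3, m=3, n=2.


Using the identity: epsilon_{ijk} epsilon_{imn} = delta_{jm} delta_{kn} - delta_{jn} delta_{km}.
delta_{23} = 0
delta_{32} = 0
delta_{22} = 1
delta_{33} = 1
Result = 0 * 0 - 1 * 1 = 0 - 1 = -1

-1


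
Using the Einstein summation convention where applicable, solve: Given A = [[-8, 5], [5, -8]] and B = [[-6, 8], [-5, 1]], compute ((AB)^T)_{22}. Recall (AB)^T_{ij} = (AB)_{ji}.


(AB)^T_{ij} = (AB)_{ji} = sum_k A_{jk} B_{ki}.
For i=2, j=2 we need (AB)_{22}:
A_{21} * B_{12} = 5 * 8 = 40
A_{22} * B_{22} = -8 * 1 = -8
Sum = 40 + -8 = 32

32


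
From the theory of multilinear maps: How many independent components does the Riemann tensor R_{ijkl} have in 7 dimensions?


The Riemann tensor in d dimensions has d^2(d^2 - 1)/12 independent components.
d = 7, so d^2 = 49
d^2 - 1 = 48
d^2(d^2 - 1) = 49 * 48 = 2352
Divide by 12: 2352 / 12 = 196

196


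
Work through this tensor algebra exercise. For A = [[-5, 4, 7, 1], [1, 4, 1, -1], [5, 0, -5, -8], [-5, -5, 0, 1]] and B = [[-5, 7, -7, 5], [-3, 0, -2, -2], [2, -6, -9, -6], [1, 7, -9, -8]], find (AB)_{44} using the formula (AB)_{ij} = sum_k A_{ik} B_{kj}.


(AB)_{ij} = sum_k A_{ik} B_{kj}.
For i=4, j=4:
A_{41} * B_{14} = -5 * 5 = -25
A_{42} * B_{24} = -5 * -2 = 10
A_{43} * B_{34} = 0 * -6 = 0
A_{44} * B_{44} = 1 * -8 = -8
Sum = -25 + 10 + 0 + -8 = -23

-23


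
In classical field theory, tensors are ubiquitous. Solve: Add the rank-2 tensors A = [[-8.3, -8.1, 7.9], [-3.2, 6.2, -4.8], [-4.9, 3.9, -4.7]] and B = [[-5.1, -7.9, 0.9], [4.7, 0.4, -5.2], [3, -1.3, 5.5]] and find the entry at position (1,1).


Tensor addition is component-wise: (A + B)_{ij} = A_{ij} + B_{ij}.
A_{11} = -8.3
B_{11} = -5.1
(A + B)_{11} = -8.3 + -5.1 = -13.4

-13.4


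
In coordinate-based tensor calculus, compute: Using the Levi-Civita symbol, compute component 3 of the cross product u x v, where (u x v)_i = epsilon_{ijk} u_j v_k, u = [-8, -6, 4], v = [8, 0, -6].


(u x v)_3 = sum_{j,k} epsilon_{3jk} u_j v_k. Only permutations of (1,2,3) contribute; the two non-zero terms are:
eps_{312} u_1 v_2 = 1 * -8 * 0 = 0
eps_{321} u_2 v_1 = -1 * -6 * 8 = 48
(u x v)_3 = 48

48


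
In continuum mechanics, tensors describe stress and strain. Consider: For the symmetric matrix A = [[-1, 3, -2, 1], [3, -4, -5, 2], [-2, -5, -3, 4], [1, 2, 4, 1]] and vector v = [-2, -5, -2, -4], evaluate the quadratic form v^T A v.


First compute Av:
(Av)_1 = -1*-2 + 3*-5 + -2*-2 + 1*-4 = -13
(Av)_2 = 3*-2 + -4*-5 + -5*-2 + 2*-4 = 16
(Av)_3 = -2*-2 + -5*-5 + -3*-2 + 4*-4 = 19
(Av)_4 = 1*-2 + 2*-5 + 4*-2 + 1*-4 = -24
Av = [-13, 16, 19, -24]
Then v^T (Av) = -2*-13 + -5*16 + -2*19 + -4*-24
= 26 + -80 + -38 + 96 = 4

4


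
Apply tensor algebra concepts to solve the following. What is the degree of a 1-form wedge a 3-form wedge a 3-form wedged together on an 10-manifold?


The degree of a wedge product is the sum of the degrees of the individual forms.
Degrees: 1, 3, 3
Total degree = 1 + 3 + 3 = 7

7


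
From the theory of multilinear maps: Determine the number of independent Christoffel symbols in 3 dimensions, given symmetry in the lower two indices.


Christoffel symbols Gamma^k_{ij} are symmetric in i,j, so there are d * d(d+1)/2 independent symbols.
d = 3
d(d+1)/2 = 3 * 4 / 2 = 6
Total = 3 * 6 = 18

18


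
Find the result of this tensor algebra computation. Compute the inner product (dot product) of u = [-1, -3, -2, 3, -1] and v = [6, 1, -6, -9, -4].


The inner product u . v = sum of u_i * v_i.
Term-by-term: -1 * 6, -3 * 1, -2 * -6, 3 * -9, -1 * -4
Products: -6, -3, 12, -27, 4
Sum = -6 + -3 + 12 + -27 + 4 = -20

-20


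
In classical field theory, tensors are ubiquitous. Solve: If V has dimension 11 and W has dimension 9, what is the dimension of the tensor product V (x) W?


The dimension of a tensor product is the product of dimensions.
dim(V) = 11, dim(W) = 9
dim(V (x) W) = 11 * 9 = 99

99


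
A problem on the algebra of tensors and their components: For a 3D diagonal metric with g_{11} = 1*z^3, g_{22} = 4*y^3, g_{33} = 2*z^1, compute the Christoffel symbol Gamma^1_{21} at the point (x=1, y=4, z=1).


For a diagonal metric, Gamma^k_{ij} = (1/2) g^{kk} (dg_{ik}/dx_j + dg_{jk}/dx_i - dg_{ij}/dx_k).
The metric is diagonal, so g_{ab} = 0 for a != b.
At the given point: g_{11} = 1, g_{22} = 256, g_{33} = 2
g^{11} = 1/1
dg_{21}/dx_1 = 0 (off-diagonal)
dg_{11}/dx_2 = dg_{11}/dx_2 = 0
dg_{21}/dx_1 = 0 (off-diagonal)
Numerator = 0 + 0 - 0 = 0
Gamma^1_{21} = 0 / (2 * 1) = 0

0


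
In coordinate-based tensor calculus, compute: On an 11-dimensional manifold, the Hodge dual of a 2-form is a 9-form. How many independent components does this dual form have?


The Hodge dual of a p-form on an n-dimensional manifold is an (n-p)-form.
n = 11, p = 2, so dual degree = 11 - 2 = 9
The number of components is C(n, n-p) = C(11, 9) = 55

55


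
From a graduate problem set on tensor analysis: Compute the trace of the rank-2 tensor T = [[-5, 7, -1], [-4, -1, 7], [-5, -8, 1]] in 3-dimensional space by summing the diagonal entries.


The contraction (trace) of a rank-2 tensor is the sum of its diagonal elements.
Diagonal entries: A[1,1] = -5, A[2,2] = -1, A[3,3] = 1
Tr(A) = -5 + -1 + 1 = -5

-5


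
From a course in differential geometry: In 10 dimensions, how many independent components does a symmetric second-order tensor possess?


A symmetric rank-2 tensor in d dimensions has d(d+1)/2 independent components.
d = 10
d(d+1)/2 = 10 * 11 / 2 = 110 / 2 = 55

55


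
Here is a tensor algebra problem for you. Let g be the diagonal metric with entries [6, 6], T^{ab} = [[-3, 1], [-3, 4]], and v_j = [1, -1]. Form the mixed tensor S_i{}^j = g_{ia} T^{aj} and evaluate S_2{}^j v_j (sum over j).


Step 1: lower the first index. For a diagonal metric, g_{ia} T^{aj} = g_{ii} T^{ij} (no sum on i).
g_{22} = 6
S_2{}^1 = 6 * T^{21} = 6 * -3 = -18
S_2{}^2 = 6 * T^{22} = 6 * 4 = 24
Step 2: contract S_2{}^j with v_j.
S_2{}^1 * v_1 = -18 * 1 = -18
S_2{}^2 * v_2 = 24 * -1 = -24
Result = -18 + -24 = -42

-42


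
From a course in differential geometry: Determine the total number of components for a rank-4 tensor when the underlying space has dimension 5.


The number of components of a rank-r tensor in d dimensions is d^r.
Here d = 5 and r = 4.
5^4 = 625

625


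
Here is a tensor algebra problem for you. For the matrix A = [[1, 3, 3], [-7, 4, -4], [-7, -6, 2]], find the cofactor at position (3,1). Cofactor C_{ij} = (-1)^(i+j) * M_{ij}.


To find cofactor C_{31}, delete row 3 and column 1.
The resulting 2x2 submatrix is: [[3, 3], [4, -4]]
Minor M_{31} = 3*-4 - 3*4
  = -12 - 12 = -24
Sign = (-1)^(3+1) = (-1)^4 = 1
Cofactor C_{31} = 1 * -24 = -24

-24


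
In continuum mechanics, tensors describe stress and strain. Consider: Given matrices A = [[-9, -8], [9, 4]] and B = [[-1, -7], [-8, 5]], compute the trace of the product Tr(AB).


Tr(AB) = sum_i (AB)_{ii} where (AB)_{ii} = sum_k A_{ik} B_{ki}.
(AB)_{11} = -9*-1 + -8*-8 = 73
(AB)_{22} = 9*-7 + 4*5 = -43
Tr(AB) = 73 + -43 = 30

30


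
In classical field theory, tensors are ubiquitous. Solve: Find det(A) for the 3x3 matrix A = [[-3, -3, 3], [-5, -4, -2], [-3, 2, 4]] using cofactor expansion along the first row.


Expanding along the first row, det(A) = a11*M_11 - a12*M_12 + a13*M_13, where M_1j is the (1,j) minor.
Minor M_11 = -4*4 - -2*2 = -12
Minor M_12 = -5*4 - -2*-3 = -26
Minor M_13 = -5*2 - -4*-3 = -22
det = -3*(-12) - -3*(-26) + 3*(-22)
    = 36 - 78 + -66
    = -108

-108


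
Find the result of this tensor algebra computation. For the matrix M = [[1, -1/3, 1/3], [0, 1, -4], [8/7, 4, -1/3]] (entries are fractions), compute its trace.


The trace is the sum of diagonal entries.
Diagonal: M[1,1] = 1, M[2,2] = 1, M[3,3] = -1/3
Tr(M) = 1 + 1 + -1/3
Computing step by step:
After adding M[1,1]: 1
After adding M[2,2]: 2
After adding M[3,3]: 5/3
Tr(M) = 5/3

5/3


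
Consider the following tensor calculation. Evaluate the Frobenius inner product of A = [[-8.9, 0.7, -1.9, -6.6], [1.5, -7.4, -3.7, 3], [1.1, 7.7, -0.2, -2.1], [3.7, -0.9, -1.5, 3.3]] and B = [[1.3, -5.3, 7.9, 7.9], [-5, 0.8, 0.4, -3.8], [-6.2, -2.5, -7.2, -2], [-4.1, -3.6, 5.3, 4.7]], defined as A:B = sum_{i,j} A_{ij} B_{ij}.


A:B = sum over all i,j of A_{ij} * B_{ij}.
Row 1: -8.9*1.3=-11.57, 0.7*-5.3=-3.71, -1.9*7.9=-15.01, -6.6*7.9=-52.14 => row sum = -82.43
Row 2: 1.5*-5=-7.5, -7.4*0.8=-5.92, -3.7*0.4=-1.48, 3*-3.8=-11.4 => row sum = -26.3
Row 3: 1.1*-6.2=-6.82, 7.7*-2.5=-19.25, -0.2*-7.2=1.44, -2.1*-2=4.2 => row sum = -20.43
Row 4: 3.7*-4.1=-15.17, -0.9*-3.6=3.24, -1.5*5.3=-7.95, 3.3*4.7=15.51 => row sum = -4.37
Total = -82.43 + -26.3 + -20.43 + -4.37 = -133.53

-133.53


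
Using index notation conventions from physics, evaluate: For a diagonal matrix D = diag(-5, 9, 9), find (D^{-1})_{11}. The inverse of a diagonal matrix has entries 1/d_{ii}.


For a diagonal matrix, the inverse has entries (D^{-1})_{ii} = 1/d_{ii}.
The diagonal entries are: d_{11} = -5, d_{22} = 9, d_{33} = 9
We need (D^{-1})_{11} = 1/d_{11} = 1/-5 = -1/5

-1/5


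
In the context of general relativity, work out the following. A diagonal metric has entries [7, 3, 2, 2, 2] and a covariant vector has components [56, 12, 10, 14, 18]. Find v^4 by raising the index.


To raise an index with a diagonal metric: v^i = v_i / g_{ii}.
For index 4: v_4 = 14, g_{44} = 2
v^4 = 14 / 2 = 7

7


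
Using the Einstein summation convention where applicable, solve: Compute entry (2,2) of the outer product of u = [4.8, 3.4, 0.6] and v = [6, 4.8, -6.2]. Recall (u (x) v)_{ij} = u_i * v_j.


The outer product entry T_{ij} = u_i * v_j.
We need i=2, j=2.
u_2 = 3.4, v_2 = 4.8
T_{2,2} = 3.4 * 4.8 = 16.32

16.32


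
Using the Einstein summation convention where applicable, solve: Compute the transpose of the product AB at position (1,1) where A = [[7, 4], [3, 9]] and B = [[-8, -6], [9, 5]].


(AB)^T_{ij} = (AB)_{ji} = sum_k A_{jk} B_{ki}.
For i=1, j=1 we need (AB)_{11}:
A_{11} * B_{11} = 7 * -8 = -56
A_{12} * B_{21} = 4 * 9 = 36
Sum = -56 + 36 = -20

-20


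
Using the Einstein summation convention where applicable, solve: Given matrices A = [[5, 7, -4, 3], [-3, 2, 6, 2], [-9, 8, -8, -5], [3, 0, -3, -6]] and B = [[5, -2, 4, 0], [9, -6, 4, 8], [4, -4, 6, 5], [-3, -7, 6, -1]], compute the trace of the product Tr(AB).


Tr(AB) = sum_i (AB)_{ii} where (AB)_{ii} = sum_k A_{ik} B_{ki}.
(AB)_{11} = 5*5 + 7*9 + -4*4 + 3*-3 = 63
(AB)_{22} = -3*-2 + 2*-6 + 6*-4 + 2*-7 = -44
(AB)_{33} = -9*4 + 8*4 + -8*6 + -5*6 = -82
(AB)_{44} = 3*0 + 0*8 + -3*5 + -6*-1 = -9
Tr(AB) = 63 + -44 + -82 + -9 = -72

-72


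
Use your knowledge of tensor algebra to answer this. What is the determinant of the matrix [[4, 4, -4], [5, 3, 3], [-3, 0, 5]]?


Expanding along the first row, det(A) = a11*M_11 - a12*M_12 + a13*M_13, where M_1j is the (1,j) minor.
Minor M_11 = 3*5 - 3*0 = 15
Minor M_12 = 5*5 - 3*-3 = 34
Minor M_13 = 5*0 - 3*-3 = 9
det = 4*(15) - 4*(34) + -4*(9)
    = 60 - 136 + -36
    = -112

-112


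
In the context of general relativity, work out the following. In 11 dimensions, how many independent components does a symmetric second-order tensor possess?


A symmetric rank-2 tensor in d dimensions has d(d+1)/2 independent components.
d = 11
d(d+1)/2 = 11 * 12 / 2 = 132 / 2 = 66

66


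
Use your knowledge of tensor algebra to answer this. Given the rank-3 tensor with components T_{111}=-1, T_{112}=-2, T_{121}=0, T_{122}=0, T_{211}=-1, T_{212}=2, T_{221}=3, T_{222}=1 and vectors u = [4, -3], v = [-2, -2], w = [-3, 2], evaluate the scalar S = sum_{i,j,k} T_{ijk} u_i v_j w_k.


S = sum over i,j,k of T_{ijk} u_i v_j w_k. Expanding all 8 terms:
T_{111}*u_1*v_1*w_1 = -1*4*-2*-3 = -24  (running total: -24)
T_{112}*u_1*v_1*w_2 = -2*4*-2*2 = 32  (running total: 8)
T_{121}*u_1*v_2*w_1 = 0*4*-2*-3 = 0  (running total: 8)
T_{122}*u_1*v_2*w_2 = 0*4*-2*2 = 0  (running total: 8)
T_{211}*u_2*v_1*w_1 = -1*-3*-2*-3 = 18  (running total: 26)
T_{212}*u_2*v_1*w_2 = 2*-3*-2*2 = 24  (running total: 50)
T_{221}*u_2*v_2*w_1 = 3*-3*-2*-3 = -54  (running total: -4)
T_{222}*u_2*v_2*w_2 = 1*-3*-2*2 = 12  (running total: 8)
S = 8

8


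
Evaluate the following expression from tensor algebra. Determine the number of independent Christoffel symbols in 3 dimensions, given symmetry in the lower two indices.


Christoffel symbols Gamma^k_{ij} are symmetric in i,j, so there are d * d(d+1)/2 independent symbols.
d = 3
d(d+1)/2 = 3 * 4 / 2 = 6
Total = 3 * 6 = 18

18


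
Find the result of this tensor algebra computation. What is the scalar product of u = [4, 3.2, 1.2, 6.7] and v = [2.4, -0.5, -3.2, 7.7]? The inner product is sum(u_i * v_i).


The inner product u . v = sum of u_i * v_i.
Term-by-term: 4 * 2.4, 3.2 * -0.5, 1.2 * -3.2, 6.7 * 7.7
Products: 9.6, -1.6, -3.84, 51.59
Sum = 9.6 + -1.6 + -3.84 + 51.59 = 55.75

55.75


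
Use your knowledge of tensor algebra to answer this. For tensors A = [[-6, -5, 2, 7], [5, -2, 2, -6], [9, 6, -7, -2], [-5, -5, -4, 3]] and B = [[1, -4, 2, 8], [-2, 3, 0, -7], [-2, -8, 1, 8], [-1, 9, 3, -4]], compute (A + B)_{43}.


Tensor addition is component-wise: (A + B)_{ij} = A_{ij} + B_{ij}.
A_{43} = -4
B_{43} = 3
(A + B)_{43} = -4 + 3 = -1

-1


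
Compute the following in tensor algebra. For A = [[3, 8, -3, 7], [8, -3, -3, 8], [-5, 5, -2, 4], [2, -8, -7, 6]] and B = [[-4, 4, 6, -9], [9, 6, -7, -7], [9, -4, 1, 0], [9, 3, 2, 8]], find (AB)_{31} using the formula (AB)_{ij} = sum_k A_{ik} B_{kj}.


(AB)_{ij} = sum_k A_{ik} B_{kj}.
For i=3, j=1:
A_{31} * B_{11} = -5 * -4 = 20
A_{32} * B_{21} = 5 * 9 = 45
A_{33} * B_{31} = -2 * 9 = -18
A_{34} * B_{41} = 4 * 9 = 36
Sum = 20 + 45 + -18 + 36 = 83

83


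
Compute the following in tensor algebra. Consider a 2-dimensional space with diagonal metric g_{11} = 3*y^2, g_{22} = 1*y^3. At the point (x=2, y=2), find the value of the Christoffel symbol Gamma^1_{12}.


For a diagonal metric, Gamma^k_{ij} = (1/2) g^{kk} (dg_{ik}/dx_j + dg_{jk}/dx_i - dg_{ij}/dx_k).
The metric is diagonal, so g_{ab} = 0 for a != b.
At the given point: g_{11} = 12, g_{22} = 8
g^{11} = 1/12
dg_{11}/dx_2 = dg_{11}/dx_2 = 12
dg_{21}/dx_1 = 0 (off-diagonal)
dg_{12}/dx_1 = 0 (off-diagonal)
Numerator = 12 + 0 - 0 = 12
Gamma^1_{12} = 12 / (2 * 12) = 1/2

1/2


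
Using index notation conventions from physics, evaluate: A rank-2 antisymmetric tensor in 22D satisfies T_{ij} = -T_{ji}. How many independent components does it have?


An antisymmetric rank-2 tensor satisfies A_{ij} = -A_{ji}, so diagonal entries are zero.
The independent components are the upper-triangular entries: C(n, 2) = n(n-1)/2.
n = 22
C(22, 2) = 22 * 21 / 2 = 462 / 2 = 231

231


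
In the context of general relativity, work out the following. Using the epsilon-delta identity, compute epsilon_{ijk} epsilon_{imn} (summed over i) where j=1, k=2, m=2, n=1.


Using the identity: epsilon_{ijk} epsilon_{imn} = delta_{jm} delta_{kn} - delta_{jn} delta_{km}.
delta_{12} = 0
delta_{21} = 0
delta_{11} = 1
delta_{22} = 1
Result = 0 * 0 - 1 * 1 = 0 - 1 = -1

-1


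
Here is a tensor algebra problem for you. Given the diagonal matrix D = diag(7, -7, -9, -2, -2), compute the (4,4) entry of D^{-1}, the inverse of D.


For a diagonal matrix, the inverse has entries (D^{-1})_{ii} = 1/d_{ii}.
The diagonal entries are: d_{11} = 7, d_{22} = -7, d_{33} = -9, d_{44} = -2, d_{55} = -2
We need (D^{-1})_{44} = 1/d_{44} = 1/-2 = -1/2

-1/2


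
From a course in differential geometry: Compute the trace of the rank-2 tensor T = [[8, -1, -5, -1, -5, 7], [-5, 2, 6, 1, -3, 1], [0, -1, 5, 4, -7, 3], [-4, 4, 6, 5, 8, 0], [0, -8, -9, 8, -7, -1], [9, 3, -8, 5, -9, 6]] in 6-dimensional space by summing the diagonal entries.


The contraction (trace) of a rank-2 tensor is the sum of its diagonal elements.
Diagonal entries: A[1,1] = 8, A[2,2] = 2, A[3,3] = 5, A[4,4] = 5, A[5,5] = -7, A[6,6] = 6
Tr(A) = 8 + 2 + 5 + 5 + -7 + 6 = 19

19


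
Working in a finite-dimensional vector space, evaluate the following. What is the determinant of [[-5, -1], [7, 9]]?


For a 2x2 matrix [[a, b], [c, d]], det = a*d - b*c.
a = -5, b = -1, c = 7, d = 9
a*d = -5 * 9 = -45
b*c = -1 * 7 = -7
det = -45 - -7 = -38

-38


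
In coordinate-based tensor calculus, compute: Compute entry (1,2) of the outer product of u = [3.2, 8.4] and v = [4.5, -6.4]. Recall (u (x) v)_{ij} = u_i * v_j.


The outer product entry T_{ij} = u_i * v_j.
We need i=1, j=2.
u_1 = 3.2, v_2 = -6.4
T_{1,2} = 3.2 * -6.4 = -20.48

-20.48


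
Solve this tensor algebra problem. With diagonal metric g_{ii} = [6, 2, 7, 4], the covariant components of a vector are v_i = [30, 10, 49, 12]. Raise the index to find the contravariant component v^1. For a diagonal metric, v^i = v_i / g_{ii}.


To raise an index with a diagonal metric: v^i = v_i / g_{ii}.
For index 1: v_1 = 30, g_{11} = 6
v^1 = 30 / 6 = 5

5


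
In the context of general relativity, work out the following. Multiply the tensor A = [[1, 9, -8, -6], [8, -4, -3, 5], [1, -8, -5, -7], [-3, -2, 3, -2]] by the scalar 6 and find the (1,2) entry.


Scalar multiplication: (cA)_{ij} = c * A_{ij}.
c = 6
A_{12} = 9
(cA)_{12} = 6 * 9 = 54

54


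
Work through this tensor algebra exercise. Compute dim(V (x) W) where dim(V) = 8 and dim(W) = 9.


The dimension of a tensor product is the product of dimensions.
dim(V) = 8, dim(W) = 9
dim(V (x) W) = 8 * 9 = 72

72


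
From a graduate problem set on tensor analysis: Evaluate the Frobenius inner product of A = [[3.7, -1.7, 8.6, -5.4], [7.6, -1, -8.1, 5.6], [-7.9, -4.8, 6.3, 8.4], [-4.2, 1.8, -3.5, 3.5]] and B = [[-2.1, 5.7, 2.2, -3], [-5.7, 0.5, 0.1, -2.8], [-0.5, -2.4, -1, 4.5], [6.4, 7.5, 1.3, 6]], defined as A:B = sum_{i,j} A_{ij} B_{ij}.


A:B = sum over all i,j of A_{ij} * B_{ij}.
Row 1: 3.7*-2.1=-7.77, -1.7*5.7=-9.69, 8.6*2.2=18.92, -5.4*-3=16.2 => row sum = 17.66
Row 2: 7.6*-5.7=-43.32, -1*0.5=-0.5, -8.1*0.1=-0.81, 5.6*-2.8=-15.68 => row sum = -60.31
Row 3: -7.9*-0.5=3.95, -4.8*-2.4=11.52, 6.3*-1=-6.3, 8.4*4.5=37.8 => row sum = 46.97
Row 4: -4.2*6.4=-26.88, 1.8*7.5=13.5, -3.5*1.3=-4.55, 3.5*6=21 => row sum = 3.07
Total = 17.66 + -60.31 + 46.97 + 3.07 = 7.39

7.39


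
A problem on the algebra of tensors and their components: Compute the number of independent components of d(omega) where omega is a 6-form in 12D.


The exterior derivative of a p-form is a (p+1)-form.
Its number of independent components is C(n, p+1).
n = 12, p+1 = 7
C(12, 7) = 792

792


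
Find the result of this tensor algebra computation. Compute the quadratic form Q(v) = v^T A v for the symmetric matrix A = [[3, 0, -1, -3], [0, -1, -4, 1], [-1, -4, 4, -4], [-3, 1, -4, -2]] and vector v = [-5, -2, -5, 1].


First compute Av:
(Av)_1 = 3*-5 + 0*-2 + -1*-5 + -3*1 = -13
(Av)_2 = 0*-5 + -1*-2 + -4*-5 + 1*1 = 23
(Av)_3 = -1*-5 + -4*-2 + 4*-5 + -4*1 = -11
(Av)_4 = -3*-5 + 1*-2 + -4*-5 + -2*1 = 31
Av = [-13, 23, -11, 31]
Then v^T (Av) = -5*-13 + -2*23 + -5*-11 + 1*31
= 65 + -46 + 55 + 31 = 105

105


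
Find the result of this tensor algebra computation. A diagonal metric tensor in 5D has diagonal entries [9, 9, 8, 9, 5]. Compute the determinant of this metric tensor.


For a diagonal metric, the determinant is the product of diagonal entries.
Diagonal entries: 9, 9, 8, 9, 5
det(g) = 9 * 9 * 8 * 9 * 5 = 29160

29160


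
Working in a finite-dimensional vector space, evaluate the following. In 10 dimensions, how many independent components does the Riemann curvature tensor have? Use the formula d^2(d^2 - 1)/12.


The Riemann tensor in d dimensions has d^2(d^2 - 1)/12 independent components.
d = 10, so d^2 = 100
d^2 - 1 = 99
d^2(d^2 - 1) = 100 * 99 = 9900
Divide by 12: 9900 / 12 = 825

825


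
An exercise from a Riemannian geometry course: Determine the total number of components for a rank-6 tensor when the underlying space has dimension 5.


The number of components of a rank-r tensor in d dimensions is d^r.
Here d = 5 and r = 6.
5^6 = 15625

15625


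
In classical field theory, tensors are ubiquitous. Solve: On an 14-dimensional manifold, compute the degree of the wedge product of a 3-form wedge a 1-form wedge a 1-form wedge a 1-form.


The degree of a wedge product is the sum of the degrees of the individual forms.
Degrees: 3, 1, 1, 1
Total degree = 3 + 1 + 1 + 1 = 6

6


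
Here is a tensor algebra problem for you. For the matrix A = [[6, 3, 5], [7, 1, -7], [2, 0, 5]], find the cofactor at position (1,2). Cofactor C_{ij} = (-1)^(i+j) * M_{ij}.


To find cofactor C_{12}, delete row 1 and column 2.
The resulting 2x2 submatrix is: [[7, -7], [2, 5]]
Minor M_{12} = 7*5 - -7*2
  = 35 - -14 = 49
Sign = (-1)^(1+2) = (-1)^3 = -1
Cofactor C_{12} = -1 * 49 = -49

-49


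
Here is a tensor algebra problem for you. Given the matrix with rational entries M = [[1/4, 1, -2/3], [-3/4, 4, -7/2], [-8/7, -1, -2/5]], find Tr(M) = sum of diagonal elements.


The trace is the sum of diagonal entries.
Diagonal: M[1,1] = 1/4, M[2,2] = 4, M[3,3] = -2/5
Tr(M) = 1/4 + 4 + -2/5
Computing step by step:
After adding M[1,1]: 1/4
After adding M[2,2]: 17/4
After adding M[3,3]: 77/20
Tr(M) = 77/20

77/20


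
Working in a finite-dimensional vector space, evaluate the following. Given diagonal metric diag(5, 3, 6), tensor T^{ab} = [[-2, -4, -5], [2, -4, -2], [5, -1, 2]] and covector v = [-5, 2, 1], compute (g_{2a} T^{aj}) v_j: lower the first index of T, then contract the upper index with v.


Step 1: lower the first index. For a diagonal metric, g_{ia} T^{aj} = g_{ii} T^{ij} (no sum on i).
g_{22} = 3
S_2{}^1 = 3 * T^{21} = 3 * 2 = 6
S_2{}^2 = 3 * T^{22} = 3 * -4 = -12
S_2{}^3 = 3 * T^{23} = 3 * -2 = -6
Step 2: contract S_2{}^j with v_j.
S_2{}^1 * v_1 = 6 * -5 = -30
S_2{}^2 * v_2 = -12 * 2 = -24
S_2{}^3 * v_3 = -6 * 1 = -6
Result = -30 + -24 + -6 = -60

-60


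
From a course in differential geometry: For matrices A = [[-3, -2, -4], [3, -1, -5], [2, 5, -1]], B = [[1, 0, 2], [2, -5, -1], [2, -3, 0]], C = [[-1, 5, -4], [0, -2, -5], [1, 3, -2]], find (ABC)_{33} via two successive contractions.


(ABC)_{33} = sum_m (AB)_{3m} C_{m3}. First compute row 3 of AB.
(AB)_{31} = 2*1 + 5*2 + -1*2 = 10
(AB)_{32} = 2*0 + 5*-5 + -1*-3 = -22
(AB)_{33} = 2*2 + 5*-1 + -1*0 = -1
Now contract with column 3 of C:
(AB)_{31} * C_{13} = 10 * -4 = -40
(AB)_{32} * C_{23} = -22 * -5 = 110
(AB)_{33} * C_{33} = -1 * -2 = 2
(ABC)_{33} = -40 + 110 + 2 = 72

72


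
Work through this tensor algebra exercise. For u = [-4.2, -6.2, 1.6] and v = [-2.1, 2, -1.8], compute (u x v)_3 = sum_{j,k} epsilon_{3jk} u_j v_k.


(u x v)_3 = sum_{j,k} epsilon_{3jk} u_j v_k. Only permutations of (1,2,3) contribute; the two non-zero terms are:
eps_{312} u_1 v_2 = 1 * -4.2 * 2 = -8.4
eps_{321} u_2 v_1 = -1 * -6.2 * -2.1 = -13.02
(u x v)_3 = -21.42

-21.42


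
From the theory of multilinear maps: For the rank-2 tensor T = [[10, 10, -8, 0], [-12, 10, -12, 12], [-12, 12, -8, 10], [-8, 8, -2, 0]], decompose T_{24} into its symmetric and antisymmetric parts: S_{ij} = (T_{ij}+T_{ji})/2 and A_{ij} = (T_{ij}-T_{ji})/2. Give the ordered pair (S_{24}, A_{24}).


T_{24} = 12
T_{42} = 8
S_{24} = (12 + 8)/2 = 20/2 = 10
A_{24} = (12 - 8)/2 = 4/2 = 2
Check: S + A = 10 + 2 = 12 = T_{24}.

(10, 2)


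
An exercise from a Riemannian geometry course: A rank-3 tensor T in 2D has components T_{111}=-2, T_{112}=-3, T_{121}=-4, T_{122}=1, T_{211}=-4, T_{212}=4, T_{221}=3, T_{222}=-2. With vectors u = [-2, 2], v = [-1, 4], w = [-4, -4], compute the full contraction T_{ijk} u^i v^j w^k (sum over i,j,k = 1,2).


S = sum over i,j,k of T_{ijk} u_i v_j w_k. Expanding all 8 terms:
T_{111}*u_1*v_1*w_1 = -2*-2*-1*-4 = 16  (running total: 16)
T_{112}*u_1*v_1*w_2 = -3*-2*-1*-4 = 24  (running total: 40)
T_{121}*u_1*v_2*w_1 = -4*-2*4*-4 = -128  (running total: -88)
T_{122}*u_1*v_2*w_2 = 1*-2*4*-4 = 32  (running total: -56)
T_{211}*u_2*v_1*w_1 = -4*2*-1*-4 = -32  (running total: -88)
T_{212}*u_2*v_1*w_2 = 4*2*-1*-4 = 32  (running total: -56)
T_{221}*u_2*v_2*w_1 = 3*2*4*-4 = -96  (running total: -152)
T_{222}*u_2*v_2*w_2 = -2*2*4*-4 = 64  (running total: -88)
S = -88

-88


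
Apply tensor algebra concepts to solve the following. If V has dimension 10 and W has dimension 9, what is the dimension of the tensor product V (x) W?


The dimension of a tensor product is the product of dimensions.
dim(V) = 10, dim(W) = 9
dim(V (x) W) = 10 * 9 = 90

90


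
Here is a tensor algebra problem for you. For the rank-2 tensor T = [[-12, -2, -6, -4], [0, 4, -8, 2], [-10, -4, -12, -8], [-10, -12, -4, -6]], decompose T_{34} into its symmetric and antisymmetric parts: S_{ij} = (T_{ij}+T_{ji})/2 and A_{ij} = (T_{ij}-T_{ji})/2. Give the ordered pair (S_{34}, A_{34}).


T_{34} = -8
T_{43} = -4
S_{34} = (-8 + -4)/2 = -12/2 = -6
A_{34} = (-8 - -4)/2 = -4/2 = -2
Check: S + A = -6 + -2 = -8 = T_{34}.

(-6, -2)


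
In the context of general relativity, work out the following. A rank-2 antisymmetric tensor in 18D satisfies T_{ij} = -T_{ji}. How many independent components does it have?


An antisymmetric rank-2 tensor satisfies A_{ij} = -A_{ji}, so diagonal entries are zero.
The independent components are the upper-triangular entries: C(n, 2) = n(n-1)/2.
n = 18
C(18, 2) = 18 * 17 / 2 = 306 / 2 = 153

153


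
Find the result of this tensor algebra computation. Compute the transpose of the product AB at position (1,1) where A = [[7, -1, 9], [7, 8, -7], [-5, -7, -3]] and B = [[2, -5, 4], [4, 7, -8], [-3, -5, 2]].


(AB)^T_{ij} = (AB)_{ji} = sum_k A_{jk} B_{ki}.
For i=1, j=1 we need (AB)_{11}:
A_{11} * B_{11} = 7 * 2 = 14
A_{12} * B_{21} = -1 * 4 = -4
A_{13} * B_{31} = 9 * -3 = -27
Sum = 14 + -4 + -27 = -17

-17


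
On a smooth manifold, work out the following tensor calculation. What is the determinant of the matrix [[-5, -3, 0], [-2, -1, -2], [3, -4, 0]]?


Expanding along the first row, det(A) = a11*M_11 - a12*M_12 + a13*M_13, where M_1j is the (1,j) minor.
Minor M_11 = -1*0 - -2*-4 = -8
Minor M_12 = -2*0 - -2*3 = 6
Minor M_13 = -2*-4 - -1*3 = 11
det = -5*(-8) - -3*(6) + 0*(11)
    = 40 - -18 + 0
    = 58

58


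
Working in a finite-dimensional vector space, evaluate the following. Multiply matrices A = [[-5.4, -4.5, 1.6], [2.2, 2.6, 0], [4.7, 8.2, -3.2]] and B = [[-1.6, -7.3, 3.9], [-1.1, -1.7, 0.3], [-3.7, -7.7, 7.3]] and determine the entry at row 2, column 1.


(AB)_{ij} = sum_k A_{ik} B_{kj}.
For i=2, j=1:
A_{21} * B_{11} = 2.2 * -1.6 = -3.52
A_{22} * B_{21} = 2.6 * -1.1 = -2.86
A_{23} * B_{31} = 0 * -3.7 = 0
Sum = -3.52 + -2.86 + 0 = -6.38

-6.38


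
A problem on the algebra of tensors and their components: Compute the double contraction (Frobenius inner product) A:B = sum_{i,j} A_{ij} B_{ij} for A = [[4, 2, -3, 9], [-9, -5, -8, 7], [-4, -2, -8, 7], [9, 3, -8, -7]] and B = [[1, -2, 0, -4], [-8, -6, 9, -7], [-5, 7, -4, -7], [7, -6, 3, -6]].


A:B = sum over all i,j of A_{ij} * B_{ij}.
Row 1: 4*1=4, 2*-2=-4, -3*0=0, 9*-4=-36 => row sum = -36
Row 2: -9*-8=72, -5*-6=30, -8*9=-72, 7*-7=-49 => row sum = -19
Row 3: -4*-5=20, -2*7=-14, -8*-4=32, 7*-7=-49 => row sum = -11
Row 4: 9*7=63, 3*-6=-18, -8*3=-24, -7*-6=42 => row sum = 63
Total = -36 + -19 + -11 + 63 = -3

-3


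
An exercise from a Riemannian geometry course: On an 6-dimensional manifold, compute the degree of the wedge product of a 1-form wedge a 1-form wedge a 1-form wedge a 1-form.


The degree of a wedge product is the sum of the degrees of the individual forms.
Degrees: 1, 1, 1, 1
Total degree = 1 + 1 + 1 + 1 = 4

4


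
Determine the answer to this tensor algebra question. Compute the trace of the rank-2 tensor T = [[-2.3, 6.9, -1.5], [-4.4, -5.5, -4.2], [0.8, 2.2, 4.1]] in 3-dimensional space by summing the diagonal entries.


The contraction (trace) of a rank-2 tensor is the sum of its diagonal elements.
Diagonal entries: A[1,1] = -2.3, A[2,2] = -5.5, A[3,3] = 4.1
Tr(A) = -2.3 + -5.5 + 4.1 = -3.7

-3.7


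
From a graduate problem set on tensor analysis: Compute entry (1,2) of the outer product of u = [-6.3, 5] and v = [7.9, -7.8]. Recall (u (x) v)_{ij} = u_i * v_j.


The outer product entry T_{ij} = u_i * v_j.
We need i=1, j=2.
u_1 = -6.3, v_2 = -7.8
T_{1,2} = -6.3 * -7.8 = 49.14

49.14


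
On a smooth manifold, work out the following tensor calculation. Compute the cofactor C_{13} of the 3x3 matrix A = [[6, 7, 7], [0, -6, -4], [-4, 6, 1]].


To find cofactor C_{13}, delete row 1 and column 3.
The resulting 2x2 submatrix is: [[0, -6], [-4, 6]]
Minor M_{13} = 0*6 - -6*-4
  = 0 - 24 = -24
Sign = (-1)^(1+3) = (-1)^4 = 1
Cofactor C_{13} = 1 * -24 = -24

-24


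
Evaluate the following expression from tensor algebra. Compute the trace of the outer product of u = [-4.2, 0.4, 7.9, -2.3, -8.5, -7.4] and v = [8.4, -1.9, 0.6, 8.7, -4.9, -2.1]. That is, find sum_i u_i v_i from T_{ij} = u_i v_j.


The outer product gives T_{ij} = u_i v_j.
The trace (contraction) is Tr(T) = sum_i T_{ii} = sum_i u_i v_i.
Diagonal entries:
T_{11} = u_1 * v_1 = -4.2 * 8.4 = -35.28
T_{22} = u_2 * v_2 = 0.4 * -1.9 = -0.76
T_{33} = u_3 * v_3 = 7.9 * 0.6 = 4.74
T_{44} = u_4 * v_4 = -2.3 * 8.7 = -20.01
T_{55} = u_5 * v_5 = -8.5 * -4.9 = 41.65
T_{66} = u_6 * v_6 = -7.4 * -2.1 = 15.54
Tr(T) = -35.28 + -0.76 + 4.74 + -20.01 + 41.65 + 15.54 = 5.88

5.88


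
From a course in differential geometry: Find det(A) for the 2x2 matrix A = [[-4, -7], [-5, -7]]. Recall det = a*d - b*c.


For a 2x2 matrix [[a, b], [c, d]], det = a*d - b*c.
a = -4, b = -7, c = -5, d = -7
a*d = -4 * -7 = 28
b*c = -7 * -5 = 35
det = 28 - 35 = -7

-7


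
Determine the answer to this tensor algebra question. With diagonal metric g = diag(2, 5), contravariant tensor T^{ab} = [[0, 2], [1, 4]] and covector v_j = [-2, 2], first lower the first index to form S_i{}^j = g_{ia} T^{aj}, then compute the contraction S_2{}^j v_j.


Step 1: lower the first index. For a diagonal metric, g_{ia} T^{aj} = g_{ii} T^{ij} (no sum on i).
g_{22} = 5
S_2{}^1 = 5 * T^{21} = 5 * 1 = 5
S_2{}^2 = 5 * T^{22} = 5 * 4 = 20
Step 2: contract S_2{}^j with v_j.
S_2{}^1 * v_1 = 5 * -2 = -10
S_2{}^2 * v_2 = 20 * 2 = 40
Result = -10 + 40 = 30

30


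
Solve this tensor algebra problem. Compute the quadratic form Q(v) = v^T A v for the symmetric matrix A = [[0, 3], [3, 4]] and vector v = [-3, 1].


First compute Av:
(Av)_1 = 0*-3 + 3*1 = 3
(Av)_2 = 3*-3 + 4*1 = -5
Av = [3, -5]
Then v^T (Av) = -3*3 + 1*-5
= -9 + -5 = -14

-14


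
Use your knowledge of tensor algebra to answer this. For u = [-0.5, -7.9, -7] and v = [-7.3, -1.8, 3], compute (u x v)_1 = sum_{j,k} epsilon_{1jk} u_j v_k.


(u x v)_1 = sum_{j,k} epsilon_{1jk} u_j v_k. Only permutations of (1,2,3) contribute; the two non-zero terms are:
eps_{123} u_2 v_3 = 1 * -7.9 * 3 = -23.7
eps_{132} u_3 v_2 = -1 * -7 * -1.8 = -12.6
(u x v)_1 = -36.3

-36.3


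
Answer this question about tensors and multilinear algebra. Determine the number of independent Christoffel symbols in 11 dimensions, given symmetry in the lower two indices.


Christoffel symbols Gamma^k_{ij} are symmetric in i,j, so there are d * d(d+1)/2 independent symbols.
d = 11
d(d+1)/2 = 11 * 12 / 2 = 66
Total = 11 * 66 = 726

726


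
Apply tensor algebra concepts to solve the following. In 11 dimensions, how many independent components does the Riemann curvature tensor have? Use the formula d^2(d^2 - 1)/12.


The Riemann tensor in d dimensions has d^2(d^2 - 1)/12 independent components.
d = 11, so d^2 = 121
d^2 - 1 = 120
d^2(d^2 - 1) = 121 * 120 = 14520
Divide by 12: 14520 / 12 = 1210

1210


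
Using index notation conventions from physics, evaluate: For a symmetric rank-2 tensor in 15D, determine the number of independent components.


A symmetric rank-2 tensor in d dimensions has d(d+1)/2 independent components.
d = 15
d(d+1)/2 = 15 * 16 / 2 = 240 / 2 = 120

120


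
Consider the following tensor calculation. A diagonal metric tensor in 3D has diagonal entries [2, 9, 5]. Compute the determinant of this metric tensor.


For a diagonal metric, the determinant is the product of diagonal entries.
Diagonal entries: 2, 9, 5
det(g) = 2 * 9 * 5 = 90

90


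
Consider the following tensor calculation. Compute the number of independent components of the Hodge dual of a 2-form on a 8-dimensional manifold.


The Hodge dual of a p-form on an n-dimensional manifold is an (n-p)-form.
n = 8, p = 2, so dual degree = 8 - 2 = 6
The number of components is C(n, n-p) = C(8, 6) = 28

28


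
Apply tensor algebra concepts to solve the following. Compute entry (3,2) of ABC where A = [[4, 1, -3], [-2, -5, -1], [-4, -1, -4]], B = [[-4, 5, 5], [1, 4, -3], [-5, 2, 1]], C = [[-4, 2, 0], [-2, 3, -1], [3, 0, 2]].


(ABC)_{32} = sum_m (AB)_{3m} C_{m2}. First compute row 3 of AB.
(AB)_{31} = -4*-4 + -1*1 + -4*-5 = 35
(AB)_{32} = -4*5 + -1*4 + -4*2 = -32
(AB)_{33} = -4*5 + -1*-3 + -4*1 = -21
Now contract with column 2 of C:
(AB)_{31} * C_{12} = 35 * 2 = 70
(AB)_{32} * C_{22} = -32 * 3 = -96
(AB)_{33} * C_{32} = -21 * 0 = 0
(ABC)_{32} = 70 + -96 + 0 = -26

-26


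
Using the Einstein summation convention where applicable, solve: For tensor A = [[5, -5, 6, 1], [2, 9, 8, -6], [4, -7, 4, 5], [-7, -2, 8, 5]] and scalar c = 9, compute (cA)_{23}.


Scalar multiplication: (cA)_{ij} = c * A_{ij}.
c = 9
A_{23} = 8
(cA)_{23} = 9 * 8 = 72

72


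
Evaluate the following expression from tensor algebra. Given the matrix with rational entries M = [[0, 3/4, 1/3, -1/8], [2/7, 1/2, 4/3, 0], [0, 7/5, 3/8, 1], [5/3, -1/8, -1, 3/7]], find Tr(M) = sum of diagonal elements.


The trace is the sum of diagonal entries.
Diagonal: M[1,1] = 0, M[2,2] = 1/2, M[3,3] = 3/8, M[4,4] = 3/7
Tr(M) = 0 + 1/2 + 3/8 + 3/7
Computing step by step:
After adding M[1,1]: 0
After adding M[2,2]: 1/2
After adding M[3,3]: 7/8
After adding M[4,4]: 73/56
Tr(M) = 73/56

73/56
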